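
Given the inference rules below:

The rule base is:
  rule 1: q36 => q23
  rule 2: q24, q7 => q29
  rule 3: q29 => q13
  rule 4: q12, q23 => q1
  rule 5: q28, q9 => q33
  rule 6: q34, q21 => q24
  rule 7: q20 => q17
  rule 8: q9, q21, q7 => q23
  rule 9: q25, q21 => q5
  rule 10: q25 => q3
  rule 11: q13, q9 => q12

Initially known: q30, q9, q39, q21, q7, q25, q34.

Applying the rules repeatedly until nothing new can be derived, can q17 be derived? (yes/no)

no

Round 1 — rule 6, rule 8, rule 9, rule 10, derive q24, q23, q5, q3.
Round 2 — rule 2, derive q29.
Round 3 — rule 3, derive q13.
Round 4 — rule 11, derive q12.
Round 5 — rule 4, derive q1.
Fixed point reached. q17 is concluded only by rule 7; rule 7 needs q20 (never derived).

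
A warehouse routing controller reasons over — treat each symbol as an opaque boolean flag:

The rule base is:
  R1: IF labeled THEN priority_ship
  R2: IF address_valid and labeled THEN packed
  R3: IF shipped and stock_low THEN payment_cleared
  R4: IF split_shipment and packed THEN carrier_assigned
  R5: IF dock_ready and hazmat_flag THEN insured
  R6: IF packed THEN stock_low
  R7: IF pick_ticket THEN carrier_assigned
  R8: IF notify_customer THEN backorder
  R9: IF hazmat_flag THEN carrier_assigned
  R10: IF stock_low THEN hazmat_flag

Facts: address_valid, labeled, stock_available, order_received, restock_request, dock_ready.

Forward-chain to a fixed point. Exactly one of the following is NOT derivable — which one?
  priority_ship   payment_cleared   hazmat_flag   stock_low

payment_cleared

Round 1 — R1, R2, derive priority_ship, packed.
Round 2 — R6, derive stock_low.
Round 3 — R10, derive hazmat_flag.
Round 4 — R5, R9, derive insured, carrier_assigned.
Derived: priority_ship (round 1), stock_low (round 2), hazmat_flag (round 3). payment_cleared never appears in any round.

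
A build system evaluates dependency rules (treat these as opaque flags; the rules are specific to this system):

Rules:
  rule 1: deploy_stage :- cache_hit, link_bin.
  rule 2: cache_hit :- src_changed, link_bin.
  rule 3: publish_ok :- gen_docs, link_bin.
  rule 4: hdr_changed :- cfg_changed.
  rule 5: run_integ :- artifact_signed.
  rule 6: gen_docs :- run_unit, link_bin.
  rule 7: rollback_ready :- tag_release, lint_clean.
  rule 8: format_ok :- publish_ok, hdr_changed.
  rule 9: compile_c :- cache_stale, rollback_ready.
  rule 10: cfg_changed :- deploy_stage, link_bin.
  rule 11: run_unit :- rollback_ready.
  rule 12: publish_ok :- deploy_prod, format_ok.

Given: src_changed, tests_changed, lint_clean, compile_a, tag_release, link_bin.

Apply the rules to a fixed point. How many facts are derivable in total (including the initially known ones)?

15

[1] rule 2 [cache_hit :- src_changed, link_bin.]; rule 7 [rollback_ready :- tag_release, lint_clean.]. ⇒ new: cache_hit, rollback_ready.
[2] rule 1 [deploy_stage :- cache_hit, link_bin.]; rule 11 [run_unit :- rollback_ready.]. ⇒ new: deploy_stage, run_unit.
[3] rule 6 [gen_docs :- run_unit, link_bin.]; rule 10 [cfg_changed :- deploy_stage, link_bin.]. ⇒ new: gen_docs, cfg_changed.
[4] rule 3 [publish_ok :- gen_docs, link_bin.]; rule 4 [hdr_changed :- cfg_changed.]. ⇒ new: publish_ok, hdr_changed.
[5] rule 8 [format_ok :- publish_ok, hdr_changed.]. ⇒ new: format_ok.
Closure: {cache_hit, cfg_changed, compile_a, deploy_stage, format_ok, gen_docs, hdr_changed, link_bin, lint_clean, publish_ok, rollback_ready, run_unit, src_changed, tag_release, tests_changed} — 15 facts.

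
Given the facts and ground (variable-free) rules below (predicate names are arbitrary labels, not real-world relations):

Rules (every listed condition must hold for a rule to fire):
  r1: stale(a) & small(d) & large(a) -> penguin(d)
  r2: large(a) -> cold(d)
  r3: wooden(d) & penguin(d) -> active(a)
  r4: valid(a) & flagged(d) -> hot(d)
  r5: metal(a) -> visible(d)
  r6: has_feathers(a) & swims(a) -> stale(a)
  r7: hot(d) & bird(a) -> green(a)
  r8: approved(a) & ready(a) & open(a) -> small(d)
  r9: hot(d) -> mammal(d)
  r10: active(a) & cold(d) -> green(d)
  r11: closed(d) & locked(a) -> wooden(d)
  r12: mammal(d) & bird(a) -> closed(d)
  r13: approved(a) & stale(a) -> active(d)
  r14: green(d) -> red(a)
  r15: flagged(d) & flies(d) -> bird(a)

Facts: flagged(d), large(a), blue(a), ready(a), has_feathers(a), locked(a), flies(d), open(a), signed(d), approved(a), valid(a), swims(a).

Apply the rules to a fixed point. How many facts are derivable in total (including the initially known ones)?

26

[1] r2 [large(a) -> cold(d)]; r4 [valid(a) & flagged(d) -> hot(d)]; r6 [has_feathers(a) & swims(a) -> stale(a)]; r8 [approved(a) & ready(a) & open(a) -> small(d)]; r15 [flagged(d) & flies(d) -> bird(a)]. ⇒ new: cold(d), hot(d), stale(a), small(d), bird(a).
[2] r1 [stale(a) & small(d) & large(a) -> penguin(d)]; r7 [hot(d) & bird(a) -> green(a)]; r9 [hot(d) -> mammal(d)]; r13 [approved(a) & stale(a) -> active(d)]. ⇒ new: penguin(d), green(a), mammal(d), active(d).
[3] r12 [mammal(d) & bird(a) -> closed(d)]. ⇒ new: closed(d).
[4] r11 [closed(d) & locked(a) -> wooden(d)]. ⇒ new: wooden(d).
[5] r3 [wooden(d) & penguin(d) -> active(a)]. ⇒ new: active(a).
[6] r10 [active(a) & cold(d) -> green(d)]. ⇒ new: green(d).
[7] r14 [green(d) -> red(a)]. ⇒ new: red(a).
Closure: {active(a), active(d), approved(a), bird(a), blue(a), closed(d), cold(d), flagged(d), flies(d), green(a), green(d), has_feathers(a), hot(d), large(a), locked(a), mammal(d), open(a), penguin(d), ready(a), red(a), signed(d), small(d), stale(a), swims(a), valid(a), wooden(d)} — 26 facts.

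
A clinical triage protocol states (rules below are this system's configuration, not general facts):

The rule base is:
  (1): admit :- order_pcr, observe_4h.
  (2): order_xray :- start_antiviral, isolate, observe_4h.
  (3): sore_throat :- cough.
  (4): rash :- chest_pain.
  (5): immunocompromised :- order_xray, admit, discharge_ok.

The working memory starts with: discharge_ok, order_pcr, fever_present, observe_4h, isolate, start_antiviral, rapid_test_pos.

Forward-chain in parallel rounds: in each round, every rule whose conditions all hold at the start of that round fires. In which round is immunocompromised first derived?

Round 1: (1) [admit :- order_pcr, observe_4h.]; (2) [order_xray :- start_antiviral, isolate, observe_4h.]. New: admit, order_xray.
Round 2: (5) [immunocompromised :- order_xray, admit, discharge_ok.]. New: immunocompromised.
immunocompromised first appears in round 2.

2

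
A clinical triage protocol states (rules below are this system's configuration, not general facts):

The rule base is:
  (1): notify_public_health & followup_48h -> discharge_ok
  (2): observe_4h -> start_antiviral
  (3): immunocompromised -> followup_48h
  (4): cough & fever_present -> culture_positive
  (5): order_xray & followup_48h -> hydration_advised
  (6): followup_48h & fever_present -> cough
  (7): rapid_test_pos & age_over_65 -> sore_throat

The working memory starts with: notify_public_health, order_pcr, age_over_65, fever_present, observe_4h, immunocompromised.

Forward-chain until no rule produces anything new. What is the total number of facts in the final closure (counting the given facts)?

Round 1 — (2), (3), derive start_antiviral, followup_48h.
Round 2 — (1), (6), derive discharge_ok, cough.
Round 3 — (4), derive culture_positive.
Closure: {age_over_65, cough, culture_positive, discharge_ok, fever_present, followup_48h, immunocompromised, notify_public_health, observe_4h, order_pcr, start_antiviral} — 11 facts.

11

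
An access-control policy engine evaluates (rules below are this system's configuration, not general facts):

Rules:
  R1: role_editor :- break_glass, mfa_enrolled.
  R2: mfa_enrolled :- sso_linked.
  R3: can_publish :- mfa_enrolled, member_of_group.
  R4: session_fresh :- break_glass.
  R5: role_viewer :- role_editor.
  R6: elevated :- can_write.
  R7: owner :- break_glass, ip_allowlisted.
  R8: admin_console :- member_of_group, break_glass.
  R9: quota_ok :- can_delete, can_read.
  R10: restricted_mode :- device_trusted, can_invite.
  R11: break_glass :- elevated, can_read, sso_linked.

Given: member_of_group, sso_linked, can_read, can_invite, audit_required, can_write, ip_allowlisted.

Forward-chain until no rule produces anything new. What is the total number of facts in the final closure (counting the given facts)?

[1] R2 [mfa_enrolled :- sso_linked.]; R6 [elevated :- can_write.]. ⇒ new: mfa_enrolled, elevated.
[2] R3 [can_publish :- mfa_enrolled, member_of_group.]; R11 [break_glass :- elevated, can_read, sso_linked.]. ⇒ new: can_publish, break_glass.
[3] R1 [role_editor :- break_glass, mfa_enrolled.]; R4 [session_fresh :- break_glass.]; R7 [owner :- break_glass, ip_allowlisted.]; R8 [admin_console :- member_of_group, break_glass.]. ⇒ new: role_editor, session_fresh, owner, admin_console.
[4] R5 [role_viewer :- role_editor.]. ⇒ new: role_viewer.
Closure: {admin_console, audit_required, break_glass, can_invite, can_publish, can_read, can_write, elevated, ip_allowlisted, member_of_group, mfa_enrolled, owner, role_editor, role_viewer, session_fresh, sso_linked} — 16 facts.

16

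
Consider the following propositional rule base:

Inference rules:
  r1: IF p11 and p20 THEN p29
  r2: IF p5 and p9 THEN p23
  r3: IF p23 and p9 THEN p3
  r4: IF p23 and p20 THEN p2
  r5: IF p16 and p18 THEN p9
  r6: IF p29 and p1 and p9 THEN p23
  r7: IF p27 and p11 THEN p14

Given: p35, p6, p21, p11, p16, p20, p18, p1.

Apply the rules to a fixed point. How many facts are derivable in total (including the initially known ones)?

Round 1 fires r1, r5, giving p29, p9.
Round 2 fires r6, giving p23.
Round 3 fires r3, r4, giving p3, p2.
Closure: {p1, p11, p16, p18, p2, p20, p21, p23, p29, p3, p35, p6, p9} — 13 facts.

13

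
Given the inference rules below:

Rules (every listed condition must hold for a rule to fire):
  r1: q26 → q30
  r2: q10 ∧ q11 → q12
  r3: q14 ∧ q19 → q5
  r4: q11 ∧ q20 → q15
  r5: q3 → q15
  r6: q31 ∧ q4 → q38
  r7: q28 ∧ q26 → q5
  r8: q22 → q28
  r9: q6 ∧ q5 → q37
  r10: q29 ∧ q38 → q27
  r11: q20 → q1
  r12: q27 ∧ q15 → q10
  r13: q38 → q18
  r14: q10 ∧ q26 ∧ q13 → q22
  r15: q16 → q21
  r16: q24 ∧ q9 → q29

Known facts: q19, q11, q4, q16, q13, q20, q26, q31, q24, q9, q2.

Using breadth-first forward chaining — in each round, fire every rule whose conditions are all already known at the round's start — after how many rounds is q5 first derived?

[1] r1 [q26 → q30]; r4 [q11 ∧ q20 → q15]; r6 [q31 ∧ q4 → q38]; r11 [q20 → q1]; r15 [q16 → q21]; r16 [q24 ∧ q9 → q29]. ⇒ new: q30, q15, q38, q1, q21, q29.
[2] r10 [q29 ∧ q38 → q27]; r13 [q38 → q18]. ⇒ new: q27, q18.
[3] r12 [q27 ∧ q15 → q10]. ⇒ new: q10.
[4] r2 [q10 ∧ q11 → q12]; r14 [q10 ∧ q26 ∧ q13 → q22]. ⇒ new: q12, q22.
[5] r8 [q22 → q28]. ⇒ new: q28.
[6] r7 [q28 ∧ q26 → q5]. ⇒ new: q5.
q5 first appears in round 6.

6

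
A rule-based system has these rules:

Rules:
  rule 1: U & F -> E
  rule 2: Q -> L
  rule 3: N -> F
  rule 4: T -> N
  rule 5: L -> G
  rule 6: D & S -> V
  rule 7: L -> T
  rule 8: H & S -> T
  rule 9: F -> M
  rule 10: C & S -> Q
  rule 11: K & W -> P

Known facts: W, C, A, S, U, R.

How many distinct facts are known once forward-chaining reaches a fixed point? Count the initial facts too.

14

Round 1 — rule 10, derive Q.
Round 2 — rule 2, derive L.
Round 3 — rule 5, rule 7, derive G, T.
Round 4 — rule 4, derive N.
Round 5 — rule 3, derive F.
Round 6 — rule 1, rule 9, derive E, M.
Closure: {A, C, E, F, G, L, M, N, Q, R, S, T, U, W} — 14 facts.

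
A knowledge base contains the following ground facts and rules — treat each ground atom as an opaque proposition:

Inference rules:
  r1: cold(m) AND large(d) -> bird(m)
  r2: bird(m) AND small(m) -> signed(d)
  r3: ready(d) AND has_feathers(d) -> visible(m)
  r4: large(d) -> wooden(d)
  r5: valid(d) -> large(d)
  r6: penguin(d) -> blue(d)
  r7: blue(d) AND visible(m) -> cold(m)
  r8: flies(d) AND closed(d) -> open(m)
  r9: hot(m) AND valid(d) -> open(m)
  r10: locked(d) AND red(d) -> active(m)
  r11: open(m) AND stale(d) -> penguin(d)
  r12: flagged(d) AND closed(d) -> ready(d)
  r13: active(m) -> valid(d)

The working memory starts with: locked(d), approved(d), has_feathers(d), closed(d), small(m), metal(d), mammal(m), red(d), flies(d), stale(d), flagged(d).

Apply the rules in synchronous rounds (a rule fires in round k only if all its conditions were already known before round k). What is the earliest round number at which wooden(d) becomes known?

4

Round 1 fires r8, r10, r12, giving open(m), active(m), ready(d).
Round 2 fires r3, r11, r13, giving visible(m), penguin(d), valid(d).
Round 3 fires r5, r6, giving large(d), blue(d).
Round 4 fires r4, r7, giving wooden(d), cold(m).
wooden(d) first appears in round 4.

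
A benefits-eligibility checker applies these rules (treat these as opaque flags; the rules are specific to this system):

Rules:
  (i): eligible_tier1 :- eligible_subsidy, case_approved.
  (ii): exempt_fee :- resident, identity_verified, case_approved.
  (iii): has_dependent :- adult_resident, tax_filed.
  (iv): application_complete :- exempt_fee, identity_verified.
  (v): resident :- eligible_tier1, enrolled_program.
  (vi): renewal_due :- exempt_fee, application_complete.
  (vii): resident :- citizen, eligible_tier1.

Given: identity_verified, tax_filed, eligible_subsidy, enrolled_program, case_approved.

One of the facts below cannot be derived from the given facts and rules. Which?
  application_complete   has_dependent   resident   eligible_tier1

has_dependent

Round 1: (i) [eligible_tier1 :- eligible_subsidy, case_approved.]. Adds eligible_tier1.
Round 2: (v) [resident :- eligible_tier1, enrolled_program.]. Adds resident.
Round 3: (ii) [exempt_fee :- resident, identity_verified, case_approved.]. Adds exempt_fee.
Round 4: (iv) [application_complete :- exempt_fee, identity_verified.]. Adds application_complete.
Round 5: (vi) [renewal_due :- exempt_fee, application_complete.]. Adds renewal_due.
Derived: application_complete (round 4), resident (round 2), eligible_tier1 (round 1). has_dependent never appears in any round.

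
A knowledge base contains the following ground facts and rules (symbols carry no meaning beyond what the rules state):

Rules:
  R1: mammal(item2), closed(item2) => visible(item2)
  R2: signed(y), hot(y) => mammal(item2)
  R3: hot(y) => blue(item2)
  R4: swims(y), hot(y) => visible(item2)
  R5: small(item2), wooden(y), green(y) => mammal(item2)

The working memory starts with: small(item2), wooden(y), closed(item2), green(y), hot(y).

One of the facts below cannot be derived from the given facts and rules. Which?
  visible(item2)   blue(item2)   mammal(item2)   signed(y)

signed(y)

Round 1: R3 [hot(y) => blue(item2)]; R5 [small(item2), wooden(y), green(y) => mammal(item2)]. Adds blue(item2), mammal(item2).
Round 2: R1 [mammal(item2), closed(item2) => visible(item2)]. Adds visible(item2).
Derived: visible(item2) (round 2), mammal(item2) (round 1), blue(item2) (round 1). signed(y) never appears in any round.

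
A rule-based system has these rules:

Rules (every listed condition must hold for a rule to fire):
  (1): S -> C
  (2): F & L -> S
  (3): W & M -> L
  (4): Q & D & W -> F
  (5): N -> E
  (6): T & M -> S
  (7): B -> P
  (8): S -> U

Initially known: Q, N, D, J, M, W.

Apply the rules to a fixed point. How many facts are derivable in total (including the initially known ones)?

12

[1] (3) [W & M -> L]; (4) [Q & D & W -> F]; (5) [N -> E]. ⇒ new: L, F, E.
[2] (2) [F & L -> S]. ⇒ new: S.
[3] (1) [S -> C]; (8) [S -> U]. ⇒ new: C, U.
Closure: {C, D, E, F, J, L, M, N, Q, S, U, W} — 12 facts.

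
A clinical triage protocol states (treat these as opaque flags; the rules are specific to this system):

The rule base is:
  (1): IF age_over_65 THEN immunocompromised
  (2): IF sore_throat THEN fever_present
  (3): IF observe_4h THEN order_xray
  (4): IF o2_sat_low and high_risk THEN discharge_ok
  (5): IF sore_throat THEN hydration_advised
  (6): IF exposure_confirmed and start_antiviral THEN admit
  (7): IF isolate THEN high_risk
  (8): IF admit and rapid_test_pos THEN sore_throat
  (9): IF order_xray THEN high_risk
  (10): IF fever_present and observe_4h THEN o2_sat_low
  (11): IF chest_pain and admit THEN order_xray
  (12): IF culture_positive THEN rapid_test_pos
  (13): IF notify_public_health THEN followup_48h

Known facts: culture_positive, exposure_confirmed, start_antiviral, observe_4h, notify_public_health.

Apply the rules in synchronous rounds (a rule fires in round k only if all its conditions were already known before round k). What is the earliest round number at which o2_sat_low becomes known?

[1] (3) [IF observe_4h THEN order_xray]; (6) [IF exposure_confirmed and start_antiviral THEN admit]; (12) [IF culture_positive THEN rapid_test_pos]; (13) [IF notify_public_health THEN followup_48h]. ⇒ new: order_xray, admit, rapid_test_pos, followup_48h.
[2] (8) [IF admit and rapid_test_pos THEN sore_throat]; (9) [IF order_xray THEN high_risk]. ⇒ new: sore_throat, high_risk.
[3] (2) [IF sore_throat THEN fever_present]; (5) [IF sore_throat THEN hydration_advised]. ⇒ new: fever_present, hydration_advised.
[4] (10) [IF fever_present and observe_4h THEN o2_sat_low]. ⇒ new: o2_sat_low.
o2_sat_low first appears in round 4.

4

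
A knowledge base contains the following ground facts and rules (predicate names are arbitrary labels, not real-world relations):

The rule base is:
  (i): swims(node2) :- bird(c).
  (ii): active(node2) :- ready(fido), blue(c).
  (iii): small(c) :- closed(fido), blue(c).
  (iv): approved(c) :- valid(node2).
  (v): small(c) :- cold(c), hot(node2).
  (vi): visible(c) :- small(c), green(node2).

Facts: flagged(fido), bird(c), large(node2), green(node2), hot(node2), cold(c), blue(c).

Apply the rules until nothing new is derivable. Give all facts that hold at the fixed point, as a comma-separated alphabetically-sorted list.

bird(c), blue(c), cold(c), flagged(fido), green(node2), hot(node2), large(node2), small(c), swims(node2), visible(c)

Round 1 fires (i), (v), giving swims(node2), small(c).
Round 2 fires (vi), giving visible(c).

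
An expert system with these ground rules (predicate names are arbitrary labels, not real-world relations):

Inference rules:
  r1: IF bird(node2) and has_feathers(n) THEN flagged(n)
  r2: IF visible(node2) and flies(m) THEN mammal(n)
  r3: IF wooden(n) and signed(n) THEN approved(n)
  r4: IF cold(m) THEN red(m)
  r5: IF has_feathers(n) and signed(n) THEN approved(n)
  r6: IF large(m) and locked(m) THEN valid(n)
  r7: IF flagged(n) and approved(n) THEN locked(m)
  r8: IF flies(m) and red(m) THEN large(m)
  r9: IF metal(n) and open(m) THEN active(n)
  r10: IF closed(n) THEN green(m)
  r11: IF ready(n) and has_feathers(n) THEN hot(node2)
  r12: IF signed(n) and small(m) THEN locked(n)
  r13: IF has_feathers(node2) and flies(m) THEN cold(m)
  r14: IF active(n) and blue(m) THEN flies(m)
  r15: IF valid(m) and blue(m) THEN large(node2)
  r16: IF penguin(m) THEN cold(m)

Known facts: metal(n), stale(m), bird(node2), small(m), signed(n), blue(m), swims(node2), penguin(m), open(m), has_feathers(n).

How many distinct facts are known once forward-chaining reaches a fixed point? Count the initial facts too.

Round 1 — r1, r5, r9, r12, r16, derive flagged(n), approved(n), active(n), locked(n), cold(m).
Round 2 — r4, r7, r14, derive red(m), locked(m), flies(m).
Round 3 — r8, derive large(m).
Round 4 — r6, derive valid(n).
Closure: {active(n), approved(n), bird(node2), blue(m), cold(m), flagged(n), flies(m), has_feathers(n), large(m), locked(m), locked(n), metal(n), open(m), penguin(m), red(m), signed(n), small(m), stale(m), swims(node2), valid(n)} — 20 facts.

20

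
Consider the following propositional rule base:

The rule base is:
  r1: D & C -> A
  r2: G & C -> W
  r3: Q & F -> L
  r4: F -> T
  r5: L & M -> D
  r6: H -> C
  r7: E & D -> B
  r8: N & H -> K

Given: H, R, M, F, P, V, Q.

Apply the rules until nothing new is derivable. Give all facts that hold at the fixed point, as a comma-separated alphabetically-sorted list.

Round 1: r3 [Q & F -> L]; r4 [F -> T]; r6 [H -> C]. Adds L, T, C.
Round 2: r5 [L & M -> D]. Adds D.
Round 3: r1 [D & C -> A]. Adds A.

A, C, D, F, H, L, M, P, Q, R, T, V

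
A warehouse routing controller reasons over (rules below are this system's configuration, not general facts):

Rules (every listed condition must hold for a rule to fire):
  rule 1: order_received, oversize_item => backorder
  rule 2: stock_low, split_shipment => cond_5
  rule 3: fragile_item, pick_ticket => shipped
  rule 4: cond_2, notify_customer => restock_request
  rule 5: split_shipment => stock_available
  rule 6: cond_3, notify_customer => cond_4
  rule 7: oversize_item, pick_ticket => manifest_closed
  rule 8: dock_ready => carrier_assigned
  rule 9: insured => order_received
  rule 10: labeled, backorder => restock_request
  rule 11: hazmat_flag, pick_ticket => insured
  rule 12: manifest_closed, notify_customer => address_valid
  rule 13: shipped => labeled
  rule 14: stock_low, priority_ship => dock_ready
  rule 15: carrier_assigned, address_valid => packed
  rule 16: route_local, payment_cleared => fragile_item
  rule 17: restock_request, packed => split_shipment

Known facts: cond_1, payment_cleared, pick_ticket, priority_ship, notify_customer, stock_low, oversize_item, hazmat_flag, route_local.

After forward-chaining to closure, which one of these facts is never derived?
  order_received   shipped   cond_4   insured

[1] rule 7 [oversize_item, pick_ticket => manifest_closed]; rule 11 [hazmat_flag, pick_ticket => insured]; rule 14 [stock_low, priority_ship => dock_ready]; rule 16 [route_local, payment_cleared => fragile_item]. ⇒ new: manifest_closed, insured, dock_ready, fragile_item.
[2] rule 3 [fragile_item, pick_ticket => shipped]; rule 8 [dock_ready => carrier_assigned]; rule 9 [insured => order_received]; rule 12 [manifest_closed, notify_customer => address_valid]. ⇒ new: shipped, carrier_assigned, order_received, address_valid.
[3] rule 1 [order_received, oversize_item => backorder]; rule 13 [shipped => labeled]; rule 15 [carrier_assigned, address_valid => packed]. ⇒ new: backorder, labeled, packed.
[4] rule 10 [labeled, backorder => restock_request]. ⇒ new: restock_request.
[5] rule 17 [restock_request, packed => split_shipment]. ⇒ new: split_shipment.
[6] rule 2 [stock_low, split_shipment => cond_5]; rule 5 [split_shipment => stock_available]. ⇒ new: cond_5, stock_available.
Derived: order_received (round 2), insured (round 1), shipped (round 2). cond_4 never appears in any round.

cond_4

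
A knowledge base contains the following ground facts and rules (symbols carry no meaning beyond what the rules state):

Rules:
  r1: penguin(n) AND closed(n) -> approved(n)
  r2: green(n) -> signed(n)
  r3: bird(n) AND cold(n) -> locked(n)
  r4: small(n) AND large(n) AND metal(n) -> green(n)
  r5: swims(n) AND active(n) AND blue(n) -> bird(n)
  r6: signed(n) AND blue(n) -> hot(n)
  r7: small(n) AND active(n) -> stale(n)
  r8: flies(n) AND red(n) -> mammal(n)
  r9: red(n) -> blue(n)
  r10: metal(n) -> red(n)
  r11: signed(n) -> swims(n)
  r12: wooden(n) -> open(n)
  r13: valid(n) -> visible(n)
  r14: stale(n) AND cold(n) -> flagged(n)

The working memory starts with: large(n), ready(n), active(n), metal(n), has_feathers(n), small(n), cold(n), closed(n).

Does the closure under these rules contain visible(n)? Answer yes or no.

Round 1: r4 [small(n) AND large(n) AND metal(n) -> green(n)]; r7 [small(n) AND active(n) -> stale(n)]; r10 [metal(n) -> red(n)]. Adds green(n), stale(n), red(n).
Round 2: r2 [green(n) -> signed(n)]; r9 [red(n) -> blue(n)]; r14 [stale(n) AND cold(n) -> flagged(n)]. Adds signed(n), blue(n), flagged(n).
Round 3: r6 [signed(n) AND blue(n) -> hot(n)]; r11 [signed(n) -> swims(n)]. Adds hot(n), swims(n).
Round 4: r5 [swims(n) AND active(n) AND blue(n) -> bird(n)]. Adds bird(n).
Round 5: r3 [bird(n) AND cold(n) -> locked(n)]. Adds locked(n).
Fixed point reached. visible(n) is concluded only by r13; r13 needs valid(n) (never derived).

no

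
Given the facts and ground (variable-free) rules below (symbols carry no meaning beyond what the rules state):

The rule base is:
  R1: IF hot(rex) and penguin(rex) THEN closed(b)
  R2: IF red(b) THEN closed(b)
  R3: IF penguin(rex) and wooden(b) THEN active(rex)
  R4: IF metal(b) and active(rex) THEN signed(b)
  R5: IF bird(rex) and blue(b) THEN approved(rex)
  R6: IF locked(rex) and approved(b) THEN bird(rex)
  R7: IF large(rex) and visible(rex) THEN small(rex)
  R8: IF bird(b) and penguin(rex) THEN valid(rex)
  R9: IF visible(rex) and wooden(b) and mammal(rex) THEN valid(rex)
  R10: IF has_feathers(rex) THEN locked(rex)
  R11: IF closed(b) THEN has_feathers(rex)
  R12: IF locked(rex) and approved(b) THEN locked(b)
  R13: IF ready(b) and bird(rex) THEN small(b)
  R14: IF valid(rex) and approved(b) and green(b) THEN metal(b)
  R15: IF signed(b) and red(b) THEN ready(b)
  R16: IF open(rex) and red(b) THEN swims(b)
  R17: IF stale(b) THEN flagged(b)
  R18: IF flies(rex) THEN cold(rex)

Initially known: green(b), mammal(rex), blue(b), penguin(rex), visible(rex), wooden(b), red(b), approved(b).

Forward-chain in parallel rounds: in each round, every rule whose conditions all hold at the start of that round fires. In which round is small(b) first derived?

5

Round 1: R2 [IF red(b) THEN closed(b)]; R3 [IF penguin(rex) and wooden(b) THEN active(rex)]; R9 [IF visible(rex) and wooden(b) and mammal(rex) THEN valid(rex)]. Adds closed(b), active(rex), valid(rex).
Round 2: R11 [IF closed(b) THEN has_feathers(rex)]; R14 [IF valid(rex) and approved(b) and green(b) THEN metal(b)]. Adds has_feathers(rex), metal(b).
Round 3: R4 [IF metal(b) and active(rex) THEN signed(b)]; R10 [IF has_feathers(rex) THEN locked(rex)]. Adds signed(b), locked(rex).
Round 4: R6 [IF locked(rex) and approved(b) THEN bird(rex)]; R12 [IF locked(rex) and approved(b) THEN locked(b)]; R15 [IF signed(b) and red(b) THEN ready(b)]. Adds bird(rex), locked(b), ready(b).
Round 5: R5 [IF bird(rex) and blue(b) THEN approved(rex)]; R13 [IF ready(b) and bird(rex) THEN small(b)]. Adds approved(rex), small(b).
small(b) first appears in round 5.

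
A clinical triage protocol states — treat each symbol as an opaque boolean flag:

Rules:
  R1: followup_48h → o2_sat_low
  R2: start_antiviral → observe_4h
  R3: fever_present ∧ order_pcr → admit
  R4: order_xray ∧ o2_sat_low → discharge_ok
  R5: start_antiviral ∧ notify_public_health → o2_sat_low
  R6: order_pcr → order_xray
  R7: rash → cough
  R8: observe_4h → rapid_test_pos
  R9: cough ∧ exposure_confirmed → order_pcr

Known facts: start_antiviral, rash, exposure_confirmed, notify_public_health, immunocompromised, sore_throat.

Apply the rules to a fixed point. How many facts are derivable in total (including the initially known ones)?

Round 1 — R2, R5, R7, derive observe_4h, o2_sat_low, cough.
Round 2 — R8, R9, derive rapid_test_pos, order_pcr.
Round 3 — R6, derive order_xray.
Round 4 — R4, derive discharge_ok.
Closure: {cough, discharge_ok, exposure_confirmed, immunocompromised, notify_public_health, o2_sat_low, observe_4h, order_pcr, order_xray, rapid_test_pos, rash, sore_throat, start_antiviral} — 13 facts.

13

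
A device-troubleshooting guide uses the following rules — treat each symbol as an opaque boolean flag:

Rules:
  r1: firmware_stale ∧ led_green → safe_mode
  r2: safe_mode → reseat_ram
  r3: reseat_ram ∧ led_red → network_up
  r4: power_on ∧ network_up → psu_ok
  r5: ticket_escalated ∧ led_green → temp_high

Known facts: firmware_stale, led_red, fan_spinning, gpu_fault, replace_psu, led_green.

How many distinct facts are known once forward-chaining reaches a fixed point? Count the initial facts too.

Round 1: r1 [firmware_stale ∧ led_green → safe_mode]. New: safe_mode.
Round 2: r2 [safe_mode → reseat_ram]. New: reseat_ram.
Round 3: r3 [reseat_ram ∧ led_red → network_up]. New: network_up.
Closure: {fan_spinning, firmware_stale, gpu_fault, led_green, led_red, network_up, replace_psu, reseat_ram, safe_mode} — 9 facts.

9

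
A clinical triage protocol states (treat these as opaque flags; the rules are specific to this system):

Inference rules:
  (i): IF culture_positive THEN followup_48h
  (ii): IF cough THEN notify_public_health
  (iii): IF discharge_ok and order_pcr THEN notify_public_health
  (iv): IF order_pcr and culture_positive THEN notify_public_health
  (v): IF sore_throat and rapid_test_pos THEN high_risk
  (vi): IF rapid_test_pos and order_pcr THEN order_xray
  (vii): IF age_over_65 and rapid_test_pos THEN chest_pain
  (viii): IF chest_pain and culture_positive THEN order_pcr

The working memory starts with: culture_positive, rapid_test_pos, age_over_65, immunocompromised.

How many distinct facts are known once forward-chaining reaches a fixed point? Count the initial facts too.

Round 1 fires (i), (vii), giving followup_48h, chest_pain.
Round 2 fires (viii), giving order_pcr.
Round 3 fires (iv), (vi), giving notify_public_health, order_xray.
Closure: {age_over_65, chest_pain, culture_positive, followup_48h, immunocompromised, notify_public_health, order_pcr, order_xray, rapid_test_pos} — 9 facts.

9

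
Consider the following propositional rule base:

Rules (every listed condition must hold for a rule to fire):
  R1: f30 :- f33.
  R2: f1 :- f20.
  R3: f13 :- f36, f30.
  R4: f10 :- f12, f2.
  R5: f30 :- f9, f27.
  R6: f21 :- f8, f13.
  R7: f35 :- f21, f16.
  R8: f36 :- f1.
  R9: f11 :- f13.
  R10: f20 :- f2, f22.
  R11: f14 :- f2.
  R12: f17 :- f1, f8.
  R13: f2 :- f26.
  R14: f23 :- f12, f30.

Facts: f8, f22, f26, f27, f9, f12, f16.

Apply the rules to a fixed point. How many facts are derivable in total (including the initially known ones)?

Round 1: R5 [f30 :- f9, f27.]; R13 [f2 :- f26.]. New: f30, f2.
Round 2: R4 [f10 :- f12, f2.]; R10 [f20 :- f2, f22.]; R11 [f14 :- f2.]; R14 [f23 :- f12, f30.]. New: f10, f20, f14, f23.
Round 3: R2 [f1 :- f20.]. New: f1.
Round 4: R8 [f36 :- f1.]; R12 [f17 :- f1, f8.]. New: f36, f17.
Round 5: R3 [f13 :- f36, f30.]. New: f13.
Round 6: R6 [f21 :- f8, f13.]; R9 [f11 :- f13.]. New: f21, f11.
Round 7: R7 [f35 :- f21, f16.]. New: f35.
Closure: {f1, f10, f11, f12, f13, f14, f16, f17, f2, f20, f21, f22, f23, f26, f27, f30, f35, f36, f8, f9} — 20 facts.

20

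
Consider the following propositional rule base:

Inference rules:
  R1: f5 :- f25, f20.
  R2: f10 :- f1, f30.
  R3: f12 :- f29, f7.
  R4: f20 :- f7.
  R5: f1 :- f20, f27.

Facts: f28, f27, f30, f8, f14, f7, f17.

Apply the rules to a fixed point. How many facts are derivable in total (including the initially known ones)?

10

Round 1 — R4, derive f20.
Round 2 — R5, derive f1.
Round 3 — R2, derive f10.
Closure: {f1, f10, f14, f17, f20, f27, f28, f30, f7, f8} — 10 facts.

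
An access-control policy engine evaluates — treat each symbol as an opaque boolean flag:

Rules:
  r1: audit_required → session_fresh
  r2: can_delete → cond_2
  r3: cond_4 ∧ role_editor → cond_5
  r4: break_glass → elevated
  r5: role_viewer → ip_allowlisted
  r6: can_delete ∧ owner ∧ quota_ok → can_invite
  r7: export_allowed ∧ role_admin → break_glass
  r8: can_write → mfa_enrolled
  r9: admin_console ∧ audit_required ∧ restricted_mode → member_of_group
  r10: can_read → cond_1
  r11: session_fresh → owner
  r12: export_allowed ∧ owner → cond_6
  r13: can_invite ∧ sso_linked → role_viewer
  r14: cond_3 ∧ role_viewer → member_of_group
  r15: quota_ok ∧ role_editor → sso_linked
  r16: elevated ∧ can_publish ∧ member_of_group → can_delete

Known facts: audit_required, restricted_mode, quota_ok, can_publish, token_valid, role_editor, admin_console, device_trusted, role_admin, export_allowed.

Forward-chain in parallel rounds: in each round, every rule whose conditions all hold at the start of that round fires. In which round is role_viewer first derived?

5

[1] r1 [audit_required → session_fresh]; r7 [export_allowed ∧ role_admin → break_glass]; r9 [admin_console ∧ audit_required ∧ restricted_mode → member_of_group]; r15 [quota_ok ∧ role_editor → sso_linked]. ⇒ new: session_fresh, break_glass, member_of_group, sso_linked.
[2] r4 [break_glass → elevated]; r11 [session_fresh → owner]. ⇒ new: elevated, owner.
[3] r12 [export_allowed ∧ owner → cond_6]; r16 [elevated ∧ can_publish ∧ member_of_group → can_delete]. ⇒ new: cond_6, can_delete.
[4] r2 [can_delete → cond_2]; r6 [can_delete ∧ owner ∧ quota_ok → can_invite]. ⇒ new: cond_2, can_invite.
[5] r13 [can_invite ∧ sso_linked → role_viewer]. ⇒ new: role_viewer.
role_viewer first appears in round 5.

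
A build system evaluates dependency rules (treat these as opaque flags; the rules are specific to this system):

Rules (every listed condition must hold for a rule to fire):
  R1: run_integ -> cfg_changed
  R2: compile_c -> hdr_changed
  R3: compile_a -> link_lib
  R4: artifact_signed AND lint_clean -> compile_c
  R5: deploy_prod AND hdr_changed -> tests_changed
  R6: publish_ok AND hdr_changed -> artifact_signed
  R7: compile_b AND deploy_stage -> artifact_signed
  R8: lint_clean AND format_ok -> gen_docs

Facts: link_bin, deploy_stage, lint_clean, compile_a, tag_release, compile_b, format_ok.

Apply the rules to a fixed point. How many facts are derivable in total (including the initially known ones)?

Round 1: R3 [compile_a -> link_lib]; R7 [compile_b AND deploy_stage -> artifact_signed]; R8 [lint_clean AND format_ok -> gen_docs]. Adds link_lib, artifact_signed, gen_docs.
Round 2: R4 [artifact_signed AND lint_clean -> compile_c]. Adds compile_c.
Round 3: R2 [compile_c -> hdr_changed]. Adds hdr_changed.
Closure: {artifact_signed, compile_a, compile_b, compile_c, deploy_stage, format_ok, gen_docs, hdr_changed, link_bin, link_lib, lint_clean, tag_release} — 12 facts.

12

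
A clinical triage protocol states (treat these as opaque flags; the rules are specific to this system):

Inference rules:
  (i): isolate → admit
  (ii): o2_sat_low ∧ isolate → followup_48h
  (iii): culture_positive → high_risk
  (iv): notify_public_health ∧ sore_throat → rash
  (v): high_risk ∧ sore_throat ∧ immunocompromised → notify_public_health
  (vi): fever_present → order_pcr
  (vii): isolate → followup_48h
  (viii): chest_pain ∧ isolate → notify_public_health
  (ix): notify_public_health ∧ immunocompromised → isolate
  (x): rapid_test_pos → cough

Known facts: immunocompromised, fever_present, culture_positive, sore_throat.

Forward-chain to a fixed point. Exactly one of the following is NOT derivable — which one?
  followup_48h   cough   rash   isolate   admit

cough

Round 1 fires (iii), (vi), giving high_risk, order_pcr.
Round 2 fires (v), giving notify_public_health.
Round 3 fires (iv), (ix), giving rash, isolate.
Round 4 fires (i), (vii), giving admit, followup_48h.
Derived: isolate (round 3), followup_48h (round 4), admit (round 4), rash (round 3). cough never appears in any round.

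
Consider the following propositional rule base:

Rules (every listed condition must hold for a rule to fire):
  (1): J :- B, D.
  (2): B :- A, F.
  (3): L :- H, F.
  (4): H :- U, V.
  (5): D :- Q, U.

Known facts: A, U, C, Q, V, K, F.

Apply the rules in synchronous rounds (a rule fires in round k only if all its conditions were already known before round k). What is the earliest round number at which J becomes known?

2

Round 1 fires (2), (4), (5), giving B, H, D.
Round 2 fires (1), (3), giving J, L.
J first appears in round 2.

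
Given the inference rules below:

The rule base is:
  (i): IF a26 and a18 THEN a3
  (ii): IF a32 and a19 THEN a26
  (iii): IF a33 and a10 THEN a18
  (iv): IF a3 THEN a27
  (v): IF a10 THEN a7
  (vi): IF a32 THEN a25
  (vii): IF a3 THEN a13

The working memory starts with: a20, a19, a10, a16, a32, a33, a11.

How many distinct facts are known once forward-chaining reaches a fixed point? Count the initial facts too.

Round 1 fires (ii), (iii), (v), (vi), giving a26, a18, a7, a25.
Round 2 fires (i), giving a3.
Round 3 fires (iv), (vii), giving a27, a13.
Closure: {a10, a11, a13, a16, a18, a19, a20, a25, a26, a27, a3, a32, a33, a7} — 14 facts.

14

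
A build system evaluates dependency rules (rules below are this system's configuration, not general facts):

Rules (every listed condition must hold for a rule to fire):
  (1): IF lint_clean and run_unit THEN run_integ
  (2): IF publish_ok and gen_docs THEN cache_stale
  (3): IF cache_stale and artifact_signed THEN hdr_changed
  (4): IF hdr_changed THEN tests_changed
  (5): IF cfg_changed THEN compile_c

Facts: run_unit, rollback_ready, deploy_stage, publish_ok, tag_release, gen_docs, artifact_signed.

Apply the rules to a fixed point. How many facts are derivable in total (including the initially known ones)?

10

[1] (2) [IF publish_ok and gen_docs THEN cache_stale]. ⇒ new: cache_stale.
[2] (3) [IF cache_stale and artifact_signed THEN hdr_changed]. ⇒ new: hdr_changed.
[3] (4) [IF hdr_changed THEN tests_changed]. ⇒ new: tests_changed.
Closure: {artifact_signed, cache_stale, deploy_stage, gen_docs, hdr_changed, publish_ok, rollback_ready, run_unit, tag_release, tests_changed} — 10 facts.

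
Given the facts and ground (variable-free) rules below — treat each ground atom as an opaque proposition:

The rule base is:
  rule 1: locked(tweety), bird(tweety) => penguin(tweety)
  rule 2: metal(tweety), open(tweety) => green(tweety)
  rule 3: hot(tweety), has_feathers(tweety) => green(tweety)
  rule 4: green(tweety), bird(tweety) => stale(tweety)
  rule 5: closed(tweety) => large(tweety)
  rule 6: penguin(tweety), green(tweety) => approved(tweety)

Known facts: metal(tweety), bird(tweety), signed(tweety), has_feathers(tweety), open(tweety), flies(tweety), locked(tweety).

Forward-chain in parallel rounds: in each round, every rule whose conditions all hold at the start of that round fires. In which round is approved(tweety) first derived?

Round 1: rule 1 [locked(tweety), bird(tweety) => penguin(tweety)]; rule 2 [metal(tweety), open(tweety) => green(tweety)]. Adds penguin(tweety), green(tweety).
Round 2: rule 4 [green(tweety), bird(tweety) => stale(tweety)]; rule 6 [penguin(tweety), green(tweety) => approved(tweety)]. Adds stale(tweety), approved(tweety).
approved(tweety) first appears in round 2.

2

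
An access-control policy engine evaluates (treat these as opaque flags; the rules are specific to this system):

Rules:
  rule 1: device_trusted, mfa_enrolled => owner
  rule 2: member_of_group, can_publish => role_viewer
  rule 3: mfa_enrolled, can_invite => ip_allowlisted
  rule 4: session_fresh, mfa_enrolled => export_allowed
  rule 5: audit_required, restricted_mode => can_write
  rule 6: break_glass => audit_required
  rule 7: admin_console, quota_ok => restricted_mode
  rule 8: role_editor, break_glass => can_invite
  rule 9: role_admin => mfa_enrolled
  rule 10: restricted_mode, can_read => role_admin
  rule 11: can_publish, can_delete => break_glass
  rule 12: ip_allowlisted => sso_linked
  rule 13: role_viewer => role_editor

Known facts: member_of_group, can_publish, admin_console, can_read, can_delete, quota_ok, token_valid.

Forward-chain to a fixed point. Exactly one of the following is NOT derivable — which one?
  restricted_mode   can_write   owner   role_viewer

owner

Round 1: rule 2 [member_of_group, can_publish => role_viewer]; rule 7 [admin_console, quota_ok => restricted_mode]; rule 11 [can_publish, can_delete => break_glass]. New: role_viewer, restricted_mode, break_glass.
Round 2: rule 6 [break_glass => audit_required]; rule 10 [restricted_mode, can_read => role_admin]; rule 13 [role_viewer => role_editor]. New: audit_required, role_admin, role_editor.
Round 3: rule 5 [audit_required, restricted_mode => can_write]; rule 8 [role_editor, break_glass => can_invite]; rule 9 [role_admin => mfa_enrolled]. New: can_write, can_invite, mfa_enrolled.
Round 4: rule 3 [mfa_enrolled, can_invite => ip_allowlisted]. New: ip_allowlisted.
Round 5: rule 12 [ip_allowlisted => sso_linked]. New: sso_linked.
Derived: role_viewer (round 1), restricted_mode (round 1), can_write (round 3). owner never appears in any round.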